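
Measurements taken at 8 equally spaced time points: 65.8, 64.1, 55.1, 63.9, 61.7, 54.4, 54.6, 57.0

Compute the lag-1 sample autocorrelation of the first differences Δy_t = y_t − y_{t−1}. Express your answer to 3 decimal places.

-0.381

First differences Δy: -1.7, -9.0, 8.8, -2.2, -7.3, 0.2, 2.4
Mean of differences = -1.2571
Numerator Σ(Δy_t−Δȳ)(Δy_{t+1}−Δȳ) = -81.7033
Denominator Σ(Δy_t−Δȳ)² = 214.1971
r_1(Δy) = -81.7033 / 214.1971 = -0.381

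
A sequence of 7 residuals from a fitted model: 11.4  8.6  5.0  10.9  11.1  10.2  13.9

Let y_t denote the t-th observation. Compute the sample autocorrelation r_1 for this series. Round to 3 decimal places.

Mean ȳ = (11.4 + 8.6 + 5.0 + 10.9 + 11.1 + 10.2 + 13.9)/7 = 10.1571
Deviations from mean: 1.2429, -1.5571, -5.1571, 0.7429, 0.9429, 0.0429, 3.7429
Numerator Σ_{t=1}^{6}(y_t−ȳ)(y_{t+1}−ȳ) = 3.1653
Denominator Σ(y_t−ȳ)² = 46.0171
r_1 = 3.1653 / 46.0171 = 0.069

0.069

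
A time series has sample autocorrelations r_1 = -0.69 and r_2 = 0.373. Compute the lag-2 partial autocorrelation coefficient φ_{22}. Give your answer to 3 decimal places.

φ_{22} = (r_2 − r_1²) / (1 − r_1²)
r_1² = (-0.69)² = 0.4761
Numerator = 0.373 − 0.4761 = -0.1031; denominator = 1 − 0.4761 = 0.5239
φ_{22} = -0.1031 / 0.5239 = -0.197

-0.197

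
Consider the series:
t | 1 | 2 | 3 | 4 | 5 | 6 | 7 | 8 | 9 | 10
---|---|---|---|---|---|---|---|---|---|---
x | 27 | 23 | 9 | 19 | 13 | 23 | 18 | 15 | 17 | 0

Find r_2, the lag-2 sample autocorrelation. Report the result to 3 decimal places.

Mean x̄ = (27 + 23 + 9 + 19 + 13 + 23 + 18 + 15 + 17 + 0)/10 = 16.4000
Numerator Σ_{t=1}^{8}(x_t−x̄)(x_{t+2}−x̄) = -9.7200
Denominator Σ(x_t−x̄)² = 546.4000
r_2 = -9.7200 / 546.4000 = -0.018

-0.018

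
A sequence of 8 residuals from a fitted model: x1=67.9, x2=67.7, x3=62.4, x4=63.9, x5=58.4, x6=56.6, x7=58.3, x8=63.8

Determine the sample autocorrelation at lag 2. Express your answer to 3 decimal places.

Mean x̄ = (67.9 + 67.7 + 62.4 + 63.9 + 58.4 + 56.6 + 58.3 + 63.8)/8 = 62.3750
Deviations from mean: 5.5250, 5.3250, 0.0250, 1.5250, -3.9750, -5.7750, -4.0750, 1.4250
Σ(x_t−x̄)(x_{t+2}−x̄) = (0.1381) + (8.1206) + (-0.0994) + (-8.8069) + (16.1981) + (-8.2294) = 7.3213
Denominator Σ(x_t−x̄)² = 128.9950
r_2 = 7.3213 / 128.9950 = 0.057

0.057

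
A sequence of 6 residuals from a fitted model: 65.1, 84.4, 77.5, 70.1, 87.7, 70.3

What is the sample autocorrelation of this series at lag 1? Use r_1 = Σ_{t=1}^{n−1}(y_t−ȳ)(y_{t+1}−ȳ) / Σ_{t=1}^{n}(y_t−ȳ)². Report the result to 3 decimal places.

Mean ȳ = (65.1 + 84.4 + 77.5 + 70.1 + 87.7 + 70.3)/6 = 75.8500
Σ(y_t−ȳ)(y_{t+1}−ȳ) = (-91.9125) + (14.1075) + (-9.4875) + (-68.1375) + (-65.7675) = -221.1975
Denominator Σ(y_t−ȳ)² = 395.6750
r_1 = -221.1975 / 395.6750 = -0.559

-0.559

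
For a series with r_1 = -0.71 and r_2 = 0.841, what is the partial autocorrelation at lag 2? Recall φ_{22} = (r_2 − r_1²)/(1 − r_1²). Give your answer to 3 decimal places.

φ_{22} = (r_2 − r_1²) / (1 − r_1²)
r_1² = (-0.71)² = 0.5041
Numerator = 0.841 − 0.5041 = 0.3369; denominator = 1 − 0.5041 = 0.4959
φ_{22} = 0.3369 / 0.4959 = 0.679

0.679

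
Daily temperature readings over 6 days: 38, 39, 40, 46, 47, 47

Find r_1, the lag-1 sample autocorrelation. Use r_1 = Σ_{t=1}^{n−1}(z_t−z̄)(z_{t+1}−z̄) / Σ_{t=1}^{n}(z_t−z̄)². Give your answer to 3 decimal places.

Mean z̄ = (38 + 39 + 40 + 46 + 47 + 47)/6 = 42.8333
Deviations from mean: -4.8333, -3.8333, -2.8333, 3.1667, 4.1667, 4.1667
Σ(z_t−z̄)(z_{t+1}−z̄) = (18.5278) + (10.8611) + (-8.9722) + (13.1944) + (17.3611) = 50.9722
Denominator Σ(z_t−z̄)² = 90.8333
r_1 = 50.9722 / 90.8333 = 0.561

0.561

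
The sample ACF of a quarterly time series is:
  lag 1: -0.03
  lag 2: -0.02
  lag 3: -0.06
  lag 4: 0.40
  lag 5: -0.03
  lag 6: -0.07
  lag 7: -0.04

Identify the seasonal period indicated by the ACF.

The largest autocorrelation is r_4 = 0.40; the remaining lags stay at or below -0.02.
The dominant spike at lag 4 indicates a seasonal period of 4.

4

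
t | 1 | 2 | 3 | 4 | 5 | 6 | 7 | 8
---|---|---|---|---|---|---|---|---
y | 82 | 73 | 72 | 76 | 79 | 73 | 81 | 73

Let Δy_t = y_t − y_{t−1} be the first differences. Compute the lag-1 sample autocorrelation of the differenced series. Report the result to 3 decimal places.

-0.402

First differences Δy: -9, -1, 4, 3, -6, 8, -8
Mean of differences = -1.2857
Numerator Σ(Δy_t−Δȳ)(Δy_{t+1}−Δȳ) = -104.3673
Denominator Σ(Δy_t−Δȳ)² = 259.4286
r_1(Δy) = -104.3673 / 259.4286 = -0.402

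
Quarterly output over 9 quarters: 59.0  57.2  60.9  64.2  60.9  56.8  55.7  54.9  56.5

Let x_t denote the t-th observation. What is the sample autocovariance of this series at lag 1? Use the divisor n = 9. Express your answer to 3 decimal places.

Mean x̄ = (59.0 + 57.2 + 60.9 + 64.2 + 60.9 + 56.8 + 55.7 + 54.9 + 56.5)/9 = 58.4556
Σ_{t=1}^{8}(x_t−x̄)(x_{t+1}−x̄) = 41.5969
γ_1 = 41.5969 / 9 = 4.622

4.622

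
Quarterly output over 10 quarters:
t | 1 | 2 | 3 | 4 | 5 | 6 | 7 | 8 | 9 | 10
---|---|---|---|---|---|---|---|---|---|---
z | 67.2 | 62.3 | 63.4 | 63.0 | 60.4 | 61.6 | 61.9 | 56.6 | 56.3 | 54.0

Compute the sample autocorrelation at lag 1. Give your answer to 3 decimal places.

Mean z̄ = (67.2 + 62.3 + 63.4 + 63.0 + 60.4 + 61.6 + 61.9 + 56.6 + 56.3 + 54.0)/10 = 60.6700
Numerator Σ_{t=1}^{9}(z_t−z̄)(z_{t+1}−z̄) = 63.6461
Denominator Σ(z_t−z̄)² = 140.7810
r_1 = 63.6461 / 140.7810 = 0.452

0.452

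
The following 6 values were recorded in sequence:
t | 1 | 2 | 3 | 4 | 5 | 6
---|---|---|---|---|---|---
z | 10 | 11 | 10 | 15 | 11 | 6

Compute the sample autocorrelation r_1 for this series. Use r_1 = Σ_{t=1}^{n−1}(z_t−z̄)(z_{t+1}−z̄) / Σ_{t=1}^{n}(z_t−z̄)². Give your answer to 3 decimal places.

-0.066

Mean z̄ = (10 + 11 + 10 + 15 + 11 + 6)/6 = 10.5000
Deviations from mean: -0.5000, 0.5000, -0.5000, 4.5000, 0.5000, -4.5000
Σ(z_t−z̄)(z_{t+1}−z̄) = (-0.2500) + (-0.2500) + (-2.2500) + (2.2500) + (-2.2500) = -2.7500
Denominator Σ(z_t−z̄)² = 41.5000
r_1 = -2.7500 / 41.5000 = -0.066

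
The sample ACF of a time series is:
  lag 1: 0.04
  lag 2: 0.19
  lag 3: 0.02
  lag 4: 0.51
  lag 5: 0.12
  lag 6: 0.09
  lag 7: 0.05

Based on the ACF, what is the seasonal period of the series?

The largest autocorrelation is r_4 = 0.51; the remaining lags stay at or below 0.19.
The dominant spike at lag 4 indicates a seasonal period of 4.

4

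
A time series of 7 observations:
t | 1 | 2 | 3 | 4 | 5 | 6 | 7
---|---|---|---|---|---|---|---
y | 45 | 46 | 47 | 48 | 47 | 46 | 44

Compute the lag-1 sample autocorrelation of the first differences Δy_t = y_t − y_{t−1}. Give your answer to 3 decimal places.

First differences Δy: 1, 1, 1, -1, -1, -2
Mean of differences = -0.1667
Numerator Σ(Δy_t−Δȳ)(Δy_{t+1}−Δȳ) = 3.9722
Denominator Σ(Δy_t−Δȳ)² = 8.8333
r_1(Δy) = 3.9722 / 8.8333 = 0.450

0.450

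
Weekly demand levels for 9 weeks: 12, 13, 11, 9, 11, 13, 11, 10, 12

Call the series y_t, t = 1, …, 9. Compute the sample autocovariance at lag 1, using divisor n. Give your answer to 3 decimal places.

Mean ȳ = (12 + 13 + 11 + 9 + 11 + 13 + 11 + 10 + 12)/9 = 11.3333
Σ_{t=1}^{8}(y_t−ȳ)(y_{t+1}−ȳ) = 0.5556
γ_1 = 0.5556 / 9 = 0.062

0.062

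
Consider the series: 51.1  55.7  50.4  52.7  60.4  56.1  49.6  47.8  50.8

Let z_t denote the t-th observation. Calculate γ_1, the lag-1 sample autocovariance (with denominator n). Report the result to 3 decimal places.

3.146

Mean z̄ = (51.1 + 55.7 + 50.4 + 52.7 + 60.4 + 56.1 + 49.6 + 47.8 + 50.8)/9 = 52.7333
Σ_{t=1}^{8}(z_t−z̄)(z_{t+1}−z̄) = 28.3122
γ_1 = 28.3122 / 9 = 3.146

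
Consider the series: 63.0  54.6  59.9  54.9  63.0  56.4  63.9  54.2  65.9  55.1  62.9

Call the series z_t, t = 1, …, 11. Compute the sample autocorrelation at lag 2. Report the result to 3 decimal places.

0.728

Mean z̄ = (63.0 + 54.6 + 59.9 + 54.9 + 63.0 + 56.4 + 63.9 + 54.2 + 65.9 + 55.1 + 62.9)/11 = 59.4364
Numerator Σ_{t=1}^{9}(z_t−z̄)(z_{t+2}−z̄) = 144.7701
Denominator Σ(z_t−z̄)² = 198.7255
r_2 = 144.7701 / 198.7255 = 0.728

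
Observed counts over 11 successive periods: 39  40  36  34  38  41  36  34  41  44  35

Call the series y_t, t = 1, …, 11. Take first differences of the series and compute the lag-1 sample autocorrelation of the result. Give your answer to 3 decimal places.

First differences Δy: 1, -4, -2, 4, 3, -5, -2, 7, 3, -9
Mean of differences = -0.4000
Numerator Σ(Δy_t−Δȳ)(Δy_{t+1}−Δȳ) = -15.5600
Denominator Σ(Δy_t−Δȳ)² = 212.4000
r_1(Δy) = -15.5600 / 212.4000 = -0.073

-0.073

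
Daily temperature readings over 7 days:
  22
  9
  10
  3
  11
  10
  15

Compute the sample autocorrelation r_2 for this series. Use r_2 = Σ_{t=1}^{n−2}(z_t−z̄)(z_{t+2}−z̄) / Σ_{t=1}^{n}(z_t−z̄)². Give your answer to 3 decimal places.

0.080

Mean z̄ = (22 + 9 + 10 + 3 + 11 + 10 + 15)/7 = 11.4286
Deviations from mean: 10.5714, -2.4286, -1.4286, -8.4286, -0.4286, -1.4286, 3.5714
Σ(z_t−z̄)(z_{t+2}−z̄) = (-15.1020) + (20.4694) + (0.6122) + (12.0408) + (-1.5306) = 16.4898
Denominator Σ(z_t−z̄)² = 205.7143
r_2 = 16.4898 / 205.7143 = 0.080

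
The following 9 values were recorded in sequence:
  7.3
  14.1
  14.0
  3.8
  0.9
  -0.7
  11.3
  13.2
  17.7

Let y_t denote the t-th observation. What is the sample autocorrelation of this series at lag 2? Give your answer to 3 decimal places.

-0.187

Mean ȳ = (7.3 + 14.1 + 14.0 + 3.8 + 0.9 − 0.7 + 11.3 + 13.2 + 17.7)/9 = 9.0667
Numerator Σ_{t=1}^{7}(y_t−ȳ)(y_{t+2}−ȳ) = -63.4022
Denominator Σ(y_t−ȳ)² = 339.2200
r_2 = -63.4022 / 339.2200 = -0.187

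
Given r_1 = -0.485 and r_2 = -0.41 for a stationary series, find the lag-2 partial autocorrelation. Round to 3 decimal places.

φ_{22} = (r_2 − r_1²) / (1 − r_1²)
r_1² = (-0.485)² = 0.235225
Numerator = -0.41 − 0.2352 = -0.6452; denominator = 1 − 0.2352 = 0.7648
φ_{22} = -0.6452 / 0.7648 = -0.844

-0.844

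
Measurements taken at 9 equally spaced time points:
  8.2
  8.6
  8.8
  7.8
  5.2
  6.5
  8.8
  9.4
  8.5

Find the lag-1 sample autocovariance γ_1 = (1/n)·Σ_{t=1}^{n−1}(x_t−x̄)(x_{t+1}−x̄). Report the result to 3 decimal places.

0.644

Mean x̄ = (8.2 + 8.6 + 8.8 + 7.8 + 5.2 + 6.5 + 8.8 + 9.4 + 8.5)/9 = 7.9778
Σ_{t=1}^{8}(x_t−x̄)(x_{t+1}−x̄) = 5.7995
γ_1 = 5.7995 / 9 = 0.644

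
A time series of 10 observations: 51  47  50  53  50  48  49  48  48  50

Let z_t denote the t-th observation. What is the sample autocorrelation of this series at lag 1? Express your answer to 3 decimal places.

Mean z̄ = (51 + 47 + 50 + 53 + 50 + 48 + 49 + 48 + 48 + 50)/10 = 49.4000
Numerator Σ_{t=1}^{9}(z_t−z̄)(z_{t+1}−z̄) = 0.4400
Denominator Σ(z_t−z̄)² = 28.4000
r_1 = 0.4400 / 28.4000 = 0.015

0.015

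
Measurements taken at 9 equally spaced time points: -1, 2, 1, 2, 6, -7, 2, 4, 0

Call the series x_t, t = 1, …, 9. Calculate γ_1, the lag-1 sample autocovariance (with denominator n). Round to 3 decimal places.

Mean x̄ = (-1 + 2 + 1 + 2 + 6 − 7 + 2 + 4 + 0)/9 = 1.0000
Σ_{t=1}^{8}(x_t−x̄)(x_{t+1}−x̄) = -45.0000
γ_1 = -45.0000 / 9 = -5.000

-5.000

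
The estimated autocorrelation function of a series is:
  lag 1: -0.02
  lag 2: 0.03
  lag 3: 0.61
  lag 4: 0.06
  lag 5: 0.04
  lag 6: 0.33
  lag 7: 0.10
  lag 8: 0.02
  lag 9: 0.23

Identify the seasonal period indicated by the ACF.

The largest autocorrelation is r_3 = 0.61, with weaker echoes at lags 6 (0.33) and 9 (0.23); the remaining lags stay at or below 0.10.
The dominant spike at lag 3 indicates a seasonal period of 3.

3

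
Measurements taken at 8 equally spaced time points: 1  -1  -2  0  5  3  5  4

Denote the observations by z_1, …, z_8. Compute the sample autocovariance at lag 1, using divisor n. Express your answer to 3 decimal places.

3.592

Mean z̄ = (1 − 1 − 2 + 0 + 5 + 3 + 5 + 4)/8 = 1.8750
Deviations: -0.8750, -2.8750, -3.8750, -1.8750, 3.1250, 1.1250, 3.1250, 2.1250
Σ_{t=1}^{7}(z_t−z̄)(z_{t+1}−z̄) = 28.7344
γ_1 = 28.7344 / 8 = 3.592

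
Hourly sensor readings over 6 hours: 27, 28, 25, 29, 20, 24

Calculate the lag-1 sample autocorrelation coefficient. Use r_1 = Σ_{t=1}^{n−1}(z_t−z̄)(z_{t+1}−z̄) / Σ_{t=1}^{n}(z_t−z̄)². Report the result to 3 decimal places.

Mean z̄ = (27 + 28 + 25 + 29 + 20 + 24)/6 = 25.5000
Deviations from mean: 1.5000, 2.5000, -0.5000, 3.5000, -5.5000, -1.5000
Numerator Σ_{t=1}^{5}(z_t−z̄)(z_{t+1}−z̄) = -10.2500
Denominator Σ(z_t−z̄)² = 53.5000
r_1 = -10.2500 / 53.5000 = -0.192

-0.192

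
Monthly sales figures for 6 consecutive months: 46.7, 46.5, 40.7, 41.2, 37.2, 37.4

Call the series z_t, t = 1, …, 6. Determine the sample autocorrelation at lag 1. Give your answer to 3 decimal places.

0.468

Mean z̄ = (46.7 + 46.5 + 40.7 + 41.2 + 37.2 + 37.4)/6 = 41.6167
Deviations from mean: 5.0833, 4.8833, -0.9167, -0.4167, -4.4167, -4.2167
Numerator Σ_{t=1}^{5}(z_t−z̄)(z_{t+1}−z̄) = 41.1931
Denominator Σ(z_t−z̄)² = 87.9883
r_1 = 41.1931 / 87.9883 = 0.468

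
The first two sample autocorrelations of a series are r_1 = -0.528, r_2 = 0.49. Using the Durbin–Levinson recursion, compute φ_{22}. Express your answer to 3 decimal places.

0.293

φ_{22} = (r_2 − r_1²) / (1 − r_1²)
r_1² = (-0.528)² = 0.278784
Numerator = 0.49 − 0.2788 = 0.2112; denominator = 1 − 0.2788 = 0.7212
φ_{22} = 0.2112 / 0.7212 = 0.293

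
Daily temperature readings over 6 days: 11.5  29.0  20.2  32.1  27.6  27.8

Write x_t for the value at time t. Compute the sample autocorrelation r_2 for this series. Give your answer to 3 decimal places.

Mean x̄ = (11.5 + 29.0 + 20.2 + 32.1 + 27.6 + 27.8)/6 = 24.7000
Deviations from mean: -13.2000, 4.3000, -4.5000, 7.4000, 2.9000, 3.1000
Σ(x_t−x̄)(x_{t+2}−x̄) = (59.4000) + (31.8200) + (-13.0500) + (22.9400) = 101.1100
Denominator Σ(x_t−x̄)² = 285.7600
r_2 = 101.1100 / 285.7600 = 0.354

0.354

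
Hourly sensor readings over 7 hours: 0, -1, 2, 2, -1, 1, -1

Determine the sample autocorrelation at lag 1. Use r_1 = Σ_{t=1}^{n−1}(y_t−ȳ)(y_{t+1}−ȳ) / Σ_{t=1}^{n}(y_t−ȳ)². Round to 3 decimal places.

-0.257

Mean ȳ = (0 − 1 + 2 + 2 − 1 + 1 − 1)/7 = 0.2857
Numerator Σ_{t=1}^{6}(y_t−ȳ)(y_{t+1}−ȳ) = -2.9388
Denominator Σ(y_t−ȳ)² = 11.4286
r_1 = -2.9388 / 11.4286 = -0.257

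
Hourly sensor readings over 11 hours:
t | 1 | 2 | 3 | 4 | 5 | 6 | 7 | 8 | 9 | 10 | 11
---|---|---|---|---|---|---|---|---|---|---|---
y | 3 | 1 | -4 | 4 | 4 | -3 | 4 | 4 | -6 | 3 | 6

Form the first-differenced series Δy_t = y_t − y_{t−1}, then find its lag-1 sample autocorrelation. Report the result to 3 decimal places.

-0.375

First differences Δy: -2, -5, 8, 0, -7, 7, 0, -10, 9, 3
Mean of differences = 0.3000
Numerator Σ(Δy_t−Δȳ)(Δy_{t+1}−Δȳ) = -142.6900
Denominator Σ(Δy_t−Δȳ)² = 380.1000
r_1(Δy) = -142.6900 / 380.1000 = -0.375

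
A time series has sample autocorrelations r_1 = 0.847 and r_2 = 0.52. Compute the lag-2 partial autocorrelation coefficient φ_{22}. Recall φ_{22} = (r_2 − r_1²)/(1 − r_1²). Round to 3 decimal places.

φ_{22} = (r_2 − r_1²) / (1 − r_1²)
r_1² = (0.847)² = 0.717409
Numerator = 0.52 − 0.7174 = -0.1974; denominator = 1 − 0.7174 = 0.2826
φ_{22} = -0.1974 / 0.2826 = -0.699

-0.699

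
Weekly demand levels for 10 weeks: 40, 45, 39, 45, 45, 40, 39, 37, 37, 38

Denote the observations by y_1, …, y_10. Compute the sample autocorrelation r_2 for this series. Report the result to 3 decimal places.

0.218

Mean ȳ = (40 + 45 + 39 + 45 + 45 + 40 + 39 + 37 + 37 + 38)/10 = 40.5000
Numerator Σ_{t=1}^{8}(y_t−ȳ)(y_{t+2}−ȳ) = 21.0000
Denominator Σ(y_t−ȳ)² = 96.5000
r_2 = 21.0000 / 96.5000 = 0.218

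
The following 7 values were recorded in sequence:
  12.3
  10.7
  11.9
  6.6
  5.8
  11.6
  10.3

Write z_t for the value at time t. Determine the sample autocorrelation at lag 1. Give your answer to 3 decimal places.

0.100

Mean z̄ = (12.3 + 10.7 + 11.9 + 6.6 + 5.8 + 11.6 + 10.3)/7 = 9.8857
Deviations from mean: 2.4143, 0.8143, 2.0143, -3.2857, -4.0857, 1.7143, 0.4143
Numerator Σ_{t=1}^{6}(z_t−z̄)(z_{t+1}−z̄) = 4.1184
Denominator Σ(z_t−z̄)² = 41.1486
r_1 = 4.1184 / 41.1486 = 0.100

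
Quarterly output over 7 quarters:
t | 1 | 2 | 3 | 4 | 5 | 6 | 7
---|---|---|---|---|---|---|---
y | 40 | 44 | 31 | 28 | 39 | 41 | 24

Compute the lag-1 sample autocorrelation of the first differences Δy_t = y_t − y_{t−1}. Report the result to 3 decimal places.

First differences Δy: 4, -13, -3, 11, 2, -17
Mean of differences = -2.6667
Numerator Σ(Δy_t−Δȳ)(Δy_{t+1}−Δȳ) = -73.1111
Denominator Σ(Δy_t−Δȳ)² = 565.3333
r_1(Δy) = -73.1111 / 565.3333 = -0.129

-0.129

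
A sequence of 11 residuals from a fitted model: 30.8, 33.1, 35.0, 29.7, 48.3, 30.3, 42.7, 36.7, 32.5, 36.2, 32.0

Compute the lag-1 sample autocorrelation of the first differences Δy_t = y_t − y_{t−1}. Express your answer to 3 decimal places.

-0.786

First differences Δy: 2.3, 1.9, -5.3, 18.6, -18.0, 12.4, -6.0, -4.2, 3.7, -4.2
Mean of differences = 0.1200
Numerator Σ(Δy_t−Δȳ)(Δy_{t+1}−Δȳ) = -742.9464
Denominator Σ(Δy_t−Δȳ)² = 945.5360
r_1(Δy) = -742.9464 / 945.5360 = -0.786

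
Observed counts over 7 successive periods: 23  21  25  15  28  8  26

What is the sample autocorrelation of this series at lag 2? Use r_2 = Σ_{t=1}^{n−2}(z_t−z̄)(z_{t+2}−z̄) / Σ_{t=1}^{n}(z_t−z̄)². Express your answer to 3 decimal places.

0.501

Mean z̄ = (23 + 21 + 25 + 15 + 28 + 8 + 26)/7 = 20.8571
Deviations from mean: 2.1429, 0.1429, 4.1429, -5.8571, 7.1429, -12.8571, 5.1429
Numerator Σ_{t=1}^{5}(z_t−z̄)(z_{t+2}−z̄) = 149.6735
Denominator Σ(z_t−z̄)² = 298.8571
r_2 = 149.6735 / 298.8571 = 0.501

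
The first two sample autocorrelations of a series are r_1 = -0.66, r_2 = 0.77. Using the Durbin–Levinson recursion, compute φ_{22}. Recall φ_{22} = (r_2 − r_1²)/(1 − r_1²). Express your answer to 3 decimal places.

0.592

φ_{22} = (r_2 − r_1²) / (1 − r_1²)
r_1² = (-0.66)² = 0.4356
Numerator = 0.77 − 0.4356 = 0.3344; denominator = 1 − 0.4356 = 0.5644
φ_{22} = 0.3344 / 0.5644 = 0.592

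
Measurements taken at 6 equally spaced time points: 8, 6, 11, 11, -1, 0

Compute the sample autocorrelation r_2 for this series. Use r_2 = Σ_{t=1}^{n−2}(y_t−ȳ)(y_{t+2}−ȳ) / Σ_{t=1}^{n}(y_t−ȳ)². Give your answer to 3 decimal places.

-0.385

Mean ȳ = (8 + 6 + 11 + 11 − 1 + 0)/6 = 5.8333
Deviations from mean: 2.1667, 0.1667, 5.1667, 5.1667, -6.8333, -5.8333
Numerator Σ_{t=1}^{4}(y_t−ȳ)(y_{t+2}−ȳ) = -53.3889
Denominator Σ(y_t−ȳ)² = 138.8333
r_2 = -53.3889 / 138.8333 = -0.385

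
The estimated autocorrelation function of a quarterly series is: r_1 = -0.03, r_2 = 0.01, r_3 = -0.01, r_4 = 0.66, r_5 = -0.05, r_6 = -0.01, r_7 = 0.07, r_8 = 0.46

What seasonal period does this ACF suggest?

4

The largest autocorrelation is r_4 = 0.66, with a weaker echo at lag 8 (0.46); the remaining lags stay at or below 0.07.
The dominant spike at lag 4 indicates a seasonal period of 4.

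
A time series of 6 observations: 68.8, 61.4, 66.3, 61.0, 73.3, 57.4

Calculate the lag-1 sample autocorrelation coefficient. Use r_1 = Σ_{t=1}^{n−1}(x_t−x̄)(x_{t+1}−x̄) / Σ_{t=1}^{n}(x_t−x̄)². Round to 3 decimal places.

Mean x̄ = (68.8 + 61.4 + 66.3 + 61.0 + 73.3 + 57.4)/6 = 64.7000
Deviations from mean: 4.1000, -3.3000, 1.6000, -3.7000, 8.6000, -7.3000
Σ(x_t−x̄)(x_{t+1}−x̄) = (-13.5300) + (-5.2800) + (-5.9200) + (-31.8200) + (-62.7800) = -119.3300
Denominator Σ(x_t−x̄)² = 171.2000
r_1 = -119.3300 / 171.2000 = -0.697

-0.697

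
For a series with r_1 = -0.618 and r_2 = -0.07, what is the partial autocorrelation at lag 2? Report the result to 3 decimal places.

φ_{22} = (r_2 − r_1²) / (1 − r_1²)
r_1² = (-0.618)² = 0.381924
Numerator = -0.07 − 0.3819 = -0.4519; denominator = 1 − 0.3819 = 0.6181
φ_{22} = -0.4519 / 0.6181 = -0.731

-0.731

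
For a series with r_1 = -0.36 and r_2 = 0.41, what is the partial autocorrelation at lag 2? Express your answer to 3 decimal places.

0.322

φ_{22} = (r_2 − r_1²) / (1 − r_1²)
r_1² = (-0.36)² = 0.1296
Numerator = 0.41 − 0.1296 = 0.2804; denominator = 1 − 0.1296 = 0.8704
φ_{22} = 0.2804 / 0.8704 = 0.322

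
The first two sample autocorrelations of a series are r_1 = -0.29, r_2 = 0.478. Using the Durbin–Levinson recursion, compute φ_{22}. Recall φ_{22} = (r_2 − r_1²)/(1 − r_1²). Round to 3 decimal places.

φ_{22} = (r_2 − r_1²) / (1 − r_1²)
r_1² = (-0.29)² = 0.0841
Numerator = 0.478 − 0.0841 = 0.3939; denominator = 1 − 0.0841 = 0.9159
φ_{22} = 0.3939 / 0.9159 = 0.430

0.430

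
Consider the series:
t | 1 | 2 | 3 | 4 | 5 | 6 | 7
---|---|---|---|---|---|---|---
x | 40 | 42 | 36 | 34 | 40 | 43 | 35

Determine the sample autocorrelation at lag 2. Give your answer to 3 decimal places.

-0.639

Mean x̄ = (40 + 42 + 36 + 34 + 40 + 43 + 35)/7 = 38.5714
Deviations from mean: 1.4286, 3.4286, -2.5714, -4.5714, 1.4286, 4.4286, -3.5714
Numerator Σ_{t=1}^{5}(x_t−x̄)(x_{t+2}−x̄) = -48.3673
Denominator Σ(x_t−x̄)² = 75.7143
r_2 = -48.3673 / 75.7143 = -0.639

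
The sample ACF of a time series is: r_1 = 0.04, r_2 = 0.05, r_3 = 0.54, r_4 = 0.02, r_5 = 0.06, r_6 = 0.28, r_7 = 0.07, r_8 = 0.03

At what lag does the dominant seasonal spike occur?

3

The largest autocorrelation is r_3 = 0.54, with a weaker echo at lag 6 (0.28); the remaining lags stay at or below 0.07.
The dominant spike at lag 3 indicates a seasonal period of 3.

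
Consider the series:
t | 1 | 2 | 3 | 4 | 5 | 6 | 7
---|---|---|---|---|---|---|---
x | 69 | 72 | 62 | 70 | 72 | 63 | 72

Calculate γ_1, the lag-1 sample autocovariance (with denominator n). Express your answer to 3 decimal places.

-9.108

Mean x̄ = (69 + 72 + 62 + 70 + 72 + 63 + 72)/7 = 68.5714
Σ_{t=1}^{6}(x_t−x̄)(x_{t+1}−x̄) = -63.7551
γ_1 = -63.7551 / 7 = -9.108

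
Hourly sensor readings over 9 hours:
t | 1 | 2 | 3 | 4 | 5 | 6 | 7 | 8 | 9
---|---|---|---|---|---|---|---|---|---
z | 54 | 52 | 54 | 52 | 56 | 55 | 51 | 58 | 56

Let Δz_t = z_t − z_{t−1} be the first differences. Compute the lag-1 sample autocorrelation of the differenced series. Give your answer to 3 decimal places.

-0.611

First differences Δz: -2, 2, -2, 4, -1, -4, 7, -2
Mean of differences = 0.2500
Numerator Σ(Δz_t−Δz̄)(Δz_{t+1}−Δz̄) = -59.5625
Denominator Σ(Δz_t−Δz̄)² = 97.5000
r_1(Δz) = -59.5625 / 97.5000 = -0.611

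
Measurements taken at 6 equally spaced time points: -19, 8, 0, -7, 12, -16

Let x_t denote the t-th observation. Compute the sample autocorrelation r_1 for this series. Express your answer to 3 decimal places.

Mean x̄ = (-19 + 8 + 0 − 7 + 12 − 16)/6 = -3.6667
Deviations from mean: -15.3333, 11.6667, 3.6667, -3.3333, 15.6667, -12.3333
Numerator Σ_{t=1}^{5}(x_t−x̄)(x_{t+1}−x̄) = -393.7778
Denominator Σ(x_t−x̄)² = 793.3333
r_1 = -393.7778 / 793.3333 = -0.496

-0.496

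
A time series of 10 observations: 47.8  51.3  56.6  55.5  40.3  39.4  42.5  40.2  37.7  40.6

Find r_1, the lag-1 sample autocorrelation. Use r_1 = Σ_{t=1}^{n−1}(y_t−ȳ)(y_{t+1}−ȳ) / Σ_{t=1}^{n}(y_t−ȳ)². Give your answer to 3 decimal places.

0.630

Mean ȳ = (47.8 + 51.3 + 56.6 + 55.5 + 40.3 + 39.4 + 42.5 + 40.2 + 37.7 + 40.6)/10 = 45.1900
Numerator Σ_{t=1}^{9}(y_t−ȳ)(y_{t+1}−ȳ) = 281.9489
Denominator Σ(y_t−ȳ)² = 447.3690
r_1 = 281.9489 / 447.3690 = 0.630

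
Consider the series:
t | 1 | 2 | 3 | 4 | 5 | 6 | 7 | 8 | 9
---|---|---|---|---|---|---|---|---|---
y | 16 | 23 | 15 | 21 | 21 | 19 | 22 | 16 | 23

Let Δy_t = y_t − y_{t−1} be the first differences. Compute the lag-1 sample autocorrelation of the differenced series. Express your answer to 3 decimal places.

First differences Δy: 7, -8, 6, 0, -2, 3, -6, 7
Mean of differences = 0.8750
Numerator Σ(Δy_t−Δȳ)(Δy_{t+1}−Δȳ) = -164.6406
Denominator Σ(Δy_t−Δȳ)² = 240.8750
r_1(Δy) = -164.6406 / 240.8750 = -0.684

-0.684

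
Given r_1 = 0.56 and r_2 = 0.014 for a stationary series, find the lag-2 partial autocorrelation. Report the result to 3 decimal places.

φ_{22} = (r_2 − r_1²) / (1 − r_1²)
r_1² = (0.56)² = 0.3136
Numerator = 0.014 − 0.3136 = -0.2996; denominator = 1 − 0.3136 = 0.6864
φ_{22} = -0.2996 / 0.6864 = -0.436

-0.436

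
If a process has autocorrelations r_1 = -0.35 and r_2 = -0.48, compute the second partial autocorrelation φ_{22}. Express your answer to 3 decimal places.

-0.687

φ_{22} = (r_2 − r_1²) / (1 − r_1²)
r_1² = (-0.35)² = 0.1225
Numerator = -0.48 − 0.1225 = -0.6025; denominator = 1 − 0.1225 = 0.8775
φ_{22} = -0.6025 / 0.8775 = -0.687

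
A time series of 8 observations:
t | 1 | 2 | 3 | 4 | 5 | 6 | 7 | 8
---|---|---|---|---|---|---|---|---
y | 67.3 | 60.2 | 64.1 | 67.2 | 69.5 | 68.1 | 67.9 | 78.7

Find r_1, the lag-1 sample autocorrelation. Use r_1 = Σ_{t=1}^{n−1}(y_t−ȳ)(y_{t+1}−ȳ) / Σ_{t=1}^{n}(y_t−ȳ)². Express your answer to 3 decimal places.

0.183

Mean ȳ = (67.3 + 60.2 + 64.1 + 67.2 + 69.5 + 68.1 + 67.9 + 78.7)/8 = 67.8750
Deviations from mean: -0.5750, -7.6750, -3.7750, -0.6750, 1.6250, 0.2250, 0.0250, 10.8250
Σ(y_t−ȳ)(y_{t+1}−ȳ) = (4.4131) + (28.9731) + (2.5481) + (-1.0969) + (0.3656) + (0.0056) + (0.2706) = 35.4794
Denominator Σ(y_t−ȳ)² = 193.8150
r_1 = 35.4794 / 193.8150 = 0.183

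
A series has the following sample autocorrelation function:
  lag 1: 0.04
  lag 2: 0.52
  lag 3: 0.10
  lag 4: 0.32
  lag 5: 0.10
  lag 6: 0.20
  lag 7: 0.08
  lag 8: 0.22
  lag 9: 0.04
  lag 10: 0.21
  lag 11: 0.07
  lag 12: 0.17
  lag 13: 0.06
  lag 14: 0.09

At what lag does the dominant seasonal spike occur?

The largest autocorrelation is r_2 = 0.52, with weaker echoes at lags 4 (0.32), 6 (0.20), 8 (0.22), 10 (0.21) and 12 (0.17); the remaining lags stay at or below 0.10.
The dominant spike at lag 2 indicates a seasonal period of 2.

2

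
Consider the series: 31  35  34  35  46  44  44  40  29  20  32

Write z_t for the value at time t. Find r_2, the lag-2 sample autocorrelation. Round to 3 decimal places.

0.022

Mean z̄ = (31 + 35 + 34 + 35 + 46 + 44 + 44 + 40 + 29 + 20 + 32)/11 = 35.4545
Numerator Σ_{t=1}^{9}(z_t−z̄)(z_{t+2}−z̄) = 13.3140
Denominator Σ(z_t−z̄)² = 592.7273
r_2 = 13.3140 / 592.7273 = 0.022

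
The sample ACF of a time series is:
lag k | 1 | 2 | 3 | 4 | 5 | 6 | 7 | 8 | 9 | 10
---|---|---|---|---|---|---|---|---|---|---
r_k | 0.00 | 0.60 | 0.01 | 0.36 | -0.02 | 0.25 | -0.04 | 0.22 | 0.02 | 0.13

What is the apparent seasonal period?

The largest autocorrelation is r_2 = 0.60, with weaker echoes at lags 4 (0.36), 6 (0.25) and 8 (0.22); the remaining lags stay at or below 0.13.
The dominant spike at lag 2 indicates a seasonal period of 2.

2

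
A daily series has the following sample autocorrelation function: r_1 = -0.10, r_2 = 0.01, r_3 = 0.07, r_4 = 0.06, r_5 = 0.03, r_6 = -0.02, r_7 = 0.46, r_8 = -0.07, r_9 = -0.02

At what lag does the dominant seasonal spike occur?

The largest autocorrelation is r_7 = 0.46; the remaining lags stay at or below 0.07.
The dominant spike at lag 7 indicates a seasonal period of 7.

7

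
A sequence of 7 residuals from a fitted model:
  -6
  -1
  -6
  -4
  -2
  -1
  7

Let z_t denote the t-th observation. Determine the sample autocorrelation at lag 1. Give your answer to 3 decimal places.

Mean z̄ = (-6 − 1 − 6 − 4 − 2 − 1 + 7)/7 = -1.8571
Deviations from mean: -4.1429, 0.8571, -4.1429, -2.1429, -0.1429, 0.8571, 8.8571
Numerator Σ_{t=1}^{6}(z_t−z̄)(z_{t+1}−z̄) = 9.5510
Denominator Σ(z_t−z̄)² = 118.8571
r_1 = 9.5510 / 118.8571 = 0.080

0.080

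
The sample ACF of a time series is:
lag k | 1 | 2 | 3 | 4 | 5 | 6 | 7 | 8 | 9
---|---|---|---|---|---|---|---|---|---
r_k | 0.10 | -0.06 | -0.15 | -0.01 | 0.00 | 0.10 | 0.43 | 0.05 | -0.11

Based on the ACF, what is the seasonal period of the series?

The largest autocorrelation is r_7 = 0.43; the remaining lags stay at or below 0.10.
The dominant spike at lag 7 indicates a seasonal period of 7.

7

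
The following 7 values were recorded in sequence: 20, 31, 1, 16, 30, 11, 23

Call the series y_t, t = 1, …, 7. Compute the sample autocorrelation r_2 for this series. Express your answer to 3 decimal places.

Mean ȳ = (20 + 31 + 1 + 16 + 30 + 11 + 23)/7 = 18.8571
Deviations from mean: 1.1429, 12.1429, -17.8571, -2.8571, 11.1429, -7.8571, 4.1429
Σ(y_t−ȳ)(y_{t+2}−ȳ) = (-20.4082) + (-34.6939) + (-198.9796) + (22.4490) + (46.1633) = -185.4694
Denominator Σ(y_t−ȳ)² = 678.8571
r_2 = -185.4694 / 678.8571 = -0.273

-0.273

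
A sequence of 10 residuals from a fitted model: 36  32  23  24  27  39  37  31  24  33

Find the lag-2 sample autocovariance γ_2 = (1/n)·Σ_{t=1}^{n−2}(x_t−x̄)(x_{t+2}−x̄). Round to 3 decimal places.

-13.932

Mean x̄ = (36 + 32 + 23 + 24 + 27 + 39 + 37 + 31 + 24 + 33)/10 = 30.6000
Σ_{t=1}^{8}(x_t−x̄)(x_{t+2}−x̄) = -139.3200
γ_2 = -139.3200 / 10 = -13.932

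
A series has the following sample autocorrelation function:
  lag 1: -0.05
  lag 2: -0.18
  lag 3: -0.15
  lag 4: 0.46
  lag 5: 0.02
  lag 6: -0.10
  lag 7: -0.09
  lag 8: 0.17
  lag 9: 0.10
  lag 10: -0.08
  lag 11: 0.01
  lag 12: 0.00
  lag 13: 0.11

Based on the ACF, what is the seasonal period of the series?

4

The largest autocorrelation is r_4 = 0.46, with a weaker echo at lag 8 (0.17); the remaining lags stay at or below 0.11.
The dominant spike at lag 4 indicates a seasonal period of 4.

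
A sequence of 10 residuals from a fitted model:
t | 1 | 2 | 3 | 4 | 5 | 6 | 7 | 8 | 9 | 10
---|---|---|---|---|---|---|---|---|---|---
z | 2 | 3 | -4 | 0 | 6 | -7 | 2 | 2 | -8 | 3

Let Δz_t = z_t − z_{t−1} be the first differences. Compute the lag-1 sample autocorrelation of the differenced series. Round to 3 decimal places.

First differences Δz: 1, -7, 4, 6, -13, 9, 0, -10, 11
Mean of differences = 0.1111
Numerator Σ(Δz_t−Δz̄)(Δz_{t+1}−Δz̄) = -314.7901
Denominator Σ(Δz_t−Δz̄)² = 572.8889
r_1(Δz) = -314.7901 / 572.8889 = -0.549

-0.549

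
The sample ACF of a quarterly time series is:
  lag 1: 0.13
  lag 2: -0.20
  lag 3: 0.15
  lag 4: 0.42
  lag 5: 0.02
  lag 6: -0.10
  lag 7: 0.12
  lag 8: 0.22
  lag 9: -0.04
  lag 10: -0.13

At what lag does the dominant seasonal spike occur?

4

The largest autocorrelation is r_4 = 0.42, with a weaker echo at lag 8 (0.22); the remaining lags stay at or below 0.15.
The dominant spike at lag 4 indicates a seasonal period of 4.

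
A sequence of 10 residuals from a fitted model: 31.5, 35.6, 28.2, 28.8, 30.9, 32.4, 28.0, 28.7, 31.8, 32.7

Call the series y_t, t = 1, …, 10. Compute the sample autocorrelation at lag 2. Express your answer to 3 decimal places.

Mean ȳ = (31.5 + 35.6 + 28.2 + 28.8 + 30.9 + 32.4 + 28.0 + 28.7 + 31.8 + 32.7)/10 = 30.8600
Numerator Σ_{t=1}^{8}(y_t−ȳ)(y_{t+2}−ȳ) = -24.8492
Denominator Σ(y_t−ȳ)² = 53.6840
r_2 = -24.8492 / 53.6840 = -0.463

-0.463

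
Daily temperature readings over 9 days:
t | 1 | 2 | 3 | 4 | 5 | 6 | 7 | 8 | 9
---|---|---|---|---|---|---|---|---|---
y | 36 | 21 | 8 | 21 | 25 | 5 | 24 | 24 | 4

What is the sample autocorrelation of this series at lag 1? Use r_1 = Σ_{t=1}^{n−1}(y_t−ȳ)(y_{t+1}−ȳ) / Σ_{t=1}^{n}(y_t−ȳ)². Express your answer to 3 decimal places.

Mean ȳ = (36 + 21 + 8 + 21 + 25 + 5 + 24 + 24 + 4)/9 = 18.6667
Numerator Σ_{t=1}^{8}(y_t−ȳ)(y_{t+1}−ȳ) = -203.7778
Denominator Σ(y_t−ȳ)² = 924.0000
r_1 = -203.7778 / 924.0000 = -0.221

-0.221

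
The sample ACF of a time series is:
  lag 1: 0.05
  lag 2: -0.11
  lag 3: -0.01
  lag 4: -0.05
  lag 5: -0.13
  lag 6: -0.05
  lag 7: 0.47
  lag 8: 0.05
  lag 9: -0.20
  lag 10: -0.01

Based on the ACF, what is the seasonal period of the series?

7

The largest autocorrelation is r_7 = 0.47; the remaining lags stay at or below 0.05.
The dominant spike at lag 7 indicates a seasonal period of 7.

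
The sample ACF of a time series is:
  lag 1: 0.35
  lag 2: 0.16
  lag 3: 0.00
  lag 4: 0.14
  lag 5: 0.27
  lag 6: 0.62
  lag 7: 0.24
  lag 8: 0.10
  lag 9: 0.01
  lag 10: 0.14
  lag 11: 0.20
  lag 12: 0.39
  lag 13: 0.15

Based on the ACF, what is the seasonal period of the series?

The largest autocorrelation is r_6 = 0.62, with a weaker echo at lag 12 (0.39); the remaining lags stay at or below 0.35. The elevated value at lag 1 (0.35), dropping to 0.16 at lag 2, reflects decaying short-term dependence rather than seasonality.
The dominant spike at lag 6 indicates a seasonal period of 6.

6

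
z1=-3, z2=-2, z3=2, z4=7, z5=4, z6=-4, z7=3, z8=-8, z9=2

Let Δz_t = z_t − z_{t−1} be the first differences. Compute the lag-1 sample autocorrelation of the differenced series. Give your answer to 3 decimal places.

First differences Δz: 1, 4, 5, -3, -8, 7, -11, 10
Mean of differences = 0.6250
Numerator Σ(Δz_t−Δz̄)(Δz_{t+1}−Δz̄) = -206.6406
Denominator Σ(Δz_t−Δz̄)² = 381.8750
r_1(Δz) = -206.6406 / 381.8750 = -0.541

-0.541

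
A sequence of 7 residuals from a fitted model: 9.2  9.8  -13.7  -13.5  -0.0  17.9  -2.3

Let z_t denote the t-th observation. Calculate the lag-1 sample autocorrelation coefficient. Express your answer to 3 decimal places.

Mean z̄ = (9.2 + 9.8 − 13.7 − 13.5 − 0.0 + 17.9 − 2.3)/7 = 1.0571
Deviations from mean: 8.1429, 8.7429, -14.7571, -14.5571, -1.0571, 16.8429, -3.3571
Σ(z_t−z̄)(z_{t+1}−z̄) = (71.1918) + (-129.0196) + (214.8218) + (15.3890) + (-17.8053) + (-56.5439) = 98.0339
Denominator Σ(z_t−z̄)² = 868.4971
r_1 = 98.0339 / 868.4971 = 0.113

0.113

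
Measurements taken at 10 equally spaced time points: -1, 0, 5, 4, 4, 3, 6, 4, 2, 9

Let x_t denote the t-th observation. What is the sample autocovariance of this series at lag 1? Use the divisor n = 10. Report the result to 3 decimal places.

0.224

Mean x̄ = (-1 + 0 + 5 + 4 + 4 + 3 + 6 + 4 + 2 + 9)/10 = 3.6000
Σ_{t=1}^{9}(x_t−x̄)(x_{t+1}−x̄) = 2.2400
γ_1 = 2.2400 / 10 = 0.224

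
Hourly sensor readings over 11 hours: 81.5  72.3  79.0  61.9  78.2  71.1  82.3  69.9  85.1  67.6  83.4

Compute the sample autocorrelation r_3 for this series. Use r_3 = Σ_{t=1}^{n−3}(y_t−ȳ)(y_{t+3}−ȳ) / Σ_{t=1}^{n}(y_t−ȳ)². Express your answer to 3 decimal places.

-0.622

Mean ȳ = (81.5 + 72.3 + 79.0 + 61.9 + 78.2 + 71.1 + 82.3 + 69.9 + 85.1 + 67.6 + 83.4)/11 = 75.6636
Numerator Σ_{t=1}^{8}(y_t−ȳ)(y_{t+3}−ȳ) = -351.2131
Denominator Σ(y_t−ȳ)² = 564.3855
r_3 = -351.2131 / 564.3855 = -0.622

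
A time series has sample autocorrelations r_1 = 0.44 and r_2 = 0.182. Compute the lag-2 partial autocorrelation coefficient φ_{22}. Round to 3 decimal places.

-0.014

φ_{22} = (r_2 − r_1²) / (1 − r_1²)
r_1² = (0.44)² = 0.1936
Numerator = 0.182 − 0.1936 = -0.0116; denominator = 1 − 0.1936 = 0.8064
φ_{22} = -0.0116 / 0.8064 = -0.014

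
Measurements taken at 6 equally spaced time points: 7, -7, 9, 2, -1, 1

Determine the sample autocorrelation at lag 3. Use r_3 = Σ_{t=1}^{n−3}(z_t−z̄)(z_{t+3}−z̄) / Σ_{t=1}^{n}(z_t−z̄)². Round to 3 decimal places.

Mean z̄ = (7 − 7 + 9 + 2 − 1 + 1)/6 = 1.8333
Σ(z_t−z̄)(z_{t+3}−z̄) = (0.8611) + (25.0278) + (-5.9722) = 19.9167
Denominator Σ(z_t−z̄)² = 164.8333
r_3 = 19.9167 / 164.8333 = 0.121

0.121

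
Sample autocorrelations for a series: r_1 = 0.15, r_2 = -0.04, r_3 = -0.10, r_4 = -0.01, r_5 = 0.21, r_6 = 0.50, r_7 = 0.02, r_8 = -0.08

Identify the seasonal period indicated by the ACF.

6

The largest autocorrelation is r_6 = 0.50; the remaining lags stay at or below 0.21.
The dominant spike at lag 6 indicates a seasonal period of 6.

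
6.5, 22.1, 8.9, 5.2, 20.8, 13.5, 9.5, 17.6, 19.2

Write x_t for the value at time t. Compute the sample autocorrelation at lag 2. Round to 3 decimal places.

-0.371

Mean x̄ = (6.5 + 22.1 + 8.9 + 5.2 + 20.8 + 13.5 + 9.5 + 17.6 + 19.2)/9 = 13.7000
Numerator Σ_{t=1}^{7}(x_t−x̄)(x_{t+2}−x̄) = -122.9200
Denominator Σ(x_t−x̄)² = 331.2400
r_2 = -122.9200 / 331.2400 = -0.371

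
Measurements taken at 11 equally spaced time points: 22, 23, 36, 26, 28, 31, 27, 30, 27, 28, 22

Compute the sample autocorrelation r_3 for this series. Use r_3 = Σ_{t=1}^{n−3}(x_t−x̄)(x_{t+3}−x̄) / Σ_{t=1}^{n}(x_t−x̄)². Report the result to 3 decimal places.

0.131

Mean x̄ = (22 + 23 + 36 + 26 + 28 + 31 + 27 + 30 + 27 + 28 + 22)/11 = 27.2727
Numerator Σ_{t=1}^{8}(x_t−x̄)(x_{t+3}−x̄) = 22.8678
Denominator Σ(x_t−x̄)² = 174.1818
r_3 = 22.8678 / 174.1818 = 0.131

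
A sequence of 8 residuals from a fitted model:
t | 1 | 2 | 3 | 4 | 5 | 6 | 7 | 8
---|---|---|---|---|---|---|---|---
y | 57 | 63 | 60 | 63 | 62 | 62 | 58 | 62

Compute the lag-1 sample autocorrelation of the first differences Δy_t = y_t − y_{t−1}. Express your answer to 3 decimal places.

First differences Δy: 6, -3, 3, -1, 0, -4, 4
Mean of differences = 0.7143
Numerator Σ(Δy_t−Δȳ)(Δy_{t+1}−Δȳ) = -42.9388
Denominator Σ(Δy_t−Δȳ)² = 83.4286
r_1(Δy) = -42.9388 / 83.4286 = -0.515

-0.515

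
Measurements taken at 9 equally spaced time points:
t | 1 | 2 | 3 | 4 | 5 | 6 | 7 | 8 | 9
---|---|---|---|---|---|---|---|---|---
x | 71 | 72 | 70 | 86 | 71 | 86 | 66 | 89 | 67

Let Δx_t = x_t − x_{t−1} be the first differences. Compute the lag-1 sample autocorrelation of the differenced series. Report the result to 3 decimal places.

-0.828

First differences Δx: 1, -2, 16, -15, 15, -20, 23, -22
Mean of differences = -0.5000
Numerator Σ(Δx_t−Δx̄)(Δx_{t+1}−Δx̄) = -1756.7500
Denominator Σ(Δx_t−Δx̄)² = 2122.0000
r_1(Δx) = -1756.7500 / 2122.0000 = -0.828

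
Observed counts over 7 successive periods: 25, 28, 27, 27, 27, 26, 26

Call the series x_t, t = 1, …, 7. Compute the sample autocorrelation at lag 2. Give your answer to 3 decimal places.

Mean x̄ = (25 + 28 + 27 + 27 + 27 + 26 + 26)/7 = 26.5714
Numerator Σ_{t=1}^{5}(x_t−x̄)(x_{t+2}−x̄) = -0.3673
Denominator Σ(x_t−x̄)² = 5.7143
r_2 = -0.3673 / 5.7143 = -0.064

-0.064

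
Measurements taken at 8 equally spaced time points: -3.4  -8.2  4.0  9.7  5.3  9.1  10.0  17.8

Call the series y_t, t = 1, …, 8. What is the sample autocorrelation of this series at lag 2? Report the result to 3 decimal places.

0.031

Mean ȳ = (-3.4 − 8.2 + 4.0 + 9.7 + 5.3 + 9.1 + 10.0 + 17.8)/8 = 5.5375
Deviations from mean: -8.9375, -13.7375, -1.5375, 4.1625, -0.2375, 3.5625, 4.4625, 12.2625
Σ(y_t−ȳ)(y_{t+2}−ȳ) = (13.7414) + (-57.1823) + (0.3652) + (14.8289) + (-1.0598) + (43.6852) = 14.3784
Denominator Σ(y_t−ȳ)² = 471.3188
r_2 = 14.3784 / 471.3188 = 0.031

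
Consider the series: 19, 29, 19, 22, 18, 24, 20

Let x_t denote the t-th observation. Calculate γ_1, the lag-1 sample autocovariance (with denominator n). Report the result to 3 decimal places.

Mean x̄ = (19 + 29 + 19 + 22 + 18 + 24 + 20)/7 = 21.5714
Deviations: -2.5714, 7.4286, -2.5714, 0.4286, -3.5714, 2.4286, -1.5714
Σ_{t=1}^{6}(x_t−x̄)(x_{t+1}−x̄) = -53.3265
γ_1 = -53.3265 / 7 = -7.618

-7.618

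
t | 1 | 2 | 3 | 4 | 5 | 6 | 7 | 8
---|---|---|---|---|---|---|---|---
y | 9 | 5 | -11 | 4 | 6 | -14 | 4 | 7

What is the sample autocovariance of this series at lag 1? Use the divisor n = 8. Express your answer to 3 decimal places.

-17.008

Mean ȳ = (9 + 5 − 11 + 4 + 6 − 14 + 4 + 7)/8 = 1.2500
Deviations: 7.7500, 3.7500, -12.2500, 2.7500, 4.7500, -15.2500, 2.7500, 5.7500
Σ_{t=1}^{7}(y_t−ȳ)(y_{t+1}−ȳ) = -136.0625
γ_1 = -136.0625 / 8 = -17.008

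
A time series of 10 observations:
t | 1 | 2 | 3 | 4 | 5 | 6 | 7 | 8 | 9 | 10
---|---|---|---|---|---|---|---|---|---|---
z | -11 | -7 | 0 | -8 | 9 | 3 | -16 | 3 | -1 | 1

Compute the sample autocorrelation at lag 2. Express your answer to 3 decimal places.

-0.237

Mean z̄ = (-11 − 7 + 0 − 8 + 9 + 3 − 16 + 3 − 1 + 1)/10 = -2.7000
Numerator Σ_{t=1}^{8}(z_t−z̄)(z_{t+2}−z̄) = -122.8800
Denominator Σ(z_t−z̄)² = 518.1000
r_2 = -122.8800 / 518.1000 = -0.237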